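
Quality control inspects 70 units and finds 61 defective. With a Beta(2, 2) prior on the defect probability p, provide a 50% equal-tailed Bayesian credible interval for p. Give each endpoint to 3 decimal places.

[0.825, 0.881]

Posterior: Beta(2+61, 2+9) = Beta(63, 11).
Equal-tailed 50% interval: the 0.25 and 0.75 quantiles of Beta(63, 11).
Posterior mean ≈ 0.851, SD ≈ 0.041; a Normal approximation gives roughly [0.824, 0.879].
Exact: F⁻¹(0.25) = 0.825; F⁻¹(0.75) = 0.881.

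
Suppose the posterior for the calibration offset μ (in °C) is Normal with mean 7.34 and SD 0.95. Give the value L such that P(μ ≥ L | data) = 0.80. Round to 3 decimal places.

6.540

Need L with P(μ ≥ L) = 0.80: L = 7.34 − z_{0.2}·0.95.
z = 0.842; L = 7.34 − 0.842 × 0.95 = 6.540.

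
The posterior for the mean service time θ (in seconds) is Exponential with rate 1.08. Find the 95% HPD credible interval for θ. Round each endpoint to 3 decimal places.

[0.000, 2.774]

The exponential density is strictly decreasing on [0, ∞), so the HPD interval is anchored at 0: [0, q] with P(θ ≤ q) = 0.95.
q = −ln(1 − 0.95) / 1.08 = 2.9957 / 1.08 = 2.774.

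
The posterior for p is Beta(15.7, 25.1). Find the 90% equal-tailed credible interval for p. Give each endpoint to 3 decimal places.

[0.264, 0.512]

Posterior: Beta(15.7, 25.1).
Equal-tailed 90% interval: the 0.05 and 0.95 quantiles of Beta(15.7, 25.1).
Posterior mean ≈ 0.385, SD ≈ 0.075; a Normal approximation gives roughly [0.261, 0.509].
Exact: F⁻¹(0.05) = 0.264; F⁻¹(0.95) = 0.512.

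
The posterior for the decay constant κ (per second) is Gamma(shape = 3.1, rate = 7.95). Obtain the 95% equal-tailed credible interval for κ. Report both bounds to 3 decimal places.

Posterior: Gamma(shape 3.1, rate 7.95).
Equal-tailed 95% interval: Gamma(3.1, 7.95) quantiles at 0.025 and 0.975.
Posterior mean ≈ 0.390, SD ≈ 0.221; a Normal approximation gives roughly [-0.044, 0.824].
Exact: lower = 0.083; upper = 0.929.

[0.083, 0.929]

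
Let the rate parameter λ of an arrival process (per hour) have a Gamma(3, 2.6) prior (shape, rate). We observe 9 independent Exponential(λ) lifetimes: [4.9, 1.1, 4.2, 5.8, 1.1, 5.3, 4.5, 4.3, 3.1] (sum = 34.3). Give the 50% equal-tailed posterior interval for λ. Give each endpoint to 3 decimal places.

Posterior: Gamma(3+9, 2.6+34.3) = Gamma(12, 36.9) (shape, rate).
Equal-tailed 50% interval: Gamma(12, 36.9) quantiles at 0.25 and 0.75.
Posterior mean ≈ 0.325, SD ≈ 0.094; a Normal approximation gives roughly [0.262, 0.389].
Exact: lower = 0.258; upper = 0.383.

[0.258, 0.383]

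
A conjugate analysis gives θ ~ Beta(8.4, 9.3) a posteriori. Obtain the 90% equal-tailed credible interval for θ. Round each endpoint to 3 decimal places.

[0.286, 0.667]

Posterior: Beta(8.4, 9.3).
Equal-tailed 90% interval: the 0.05 and 0.95 quantiles of Beta(8.4, 9.3).
Posterior mean ≈ 0.475, SD ≈ 0.115; a Normal approximation gives roughly [0.285, 0.665].
Exact: F⁻¹(0.05) = 0.286; F⁻¹(0.95) = 0.667.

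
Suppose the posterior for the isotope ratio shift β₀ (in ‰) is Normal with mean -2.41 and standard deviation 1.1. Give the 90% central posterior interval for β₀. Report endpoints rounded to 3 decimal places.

The posterior is symmetric, so the 90% equal-tailed interval is β₀ = -2.41 ± z·1.1 with z = 1.645.
Half-width: 1.645 × 1.1 = 1.809.
-2.41 − 1.809 = -4.219; -2.41 + 1.809 = -0.601.

[-4.219, -0.601]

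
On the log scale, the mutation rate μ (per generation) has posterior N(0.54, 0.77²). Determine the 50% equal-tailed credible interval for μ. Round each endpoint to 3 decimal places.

[1.021, 2.885]

On the log scale the 50% interval is 0.54 ± 0.674 × 0.77 = [0.0206, 1.0594].
Exponentiate: [e^0.0206, e^1.0594] = [1.021, 2.885].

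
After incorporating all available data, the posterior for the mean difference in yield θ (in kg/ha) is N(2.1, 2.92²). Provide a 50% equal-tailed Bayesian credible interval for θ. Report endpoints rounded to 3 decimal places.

The posterior is symmetric, so the 50% equal-tailed interval is θ = 2.1 ± z·2.92 with z = 0.674.
Half-width: 0.674 × 2.92 = 1.970.
2.1 − 1.970 = 0.130; 2.1 + 1.970 = 4.070.

[0.130, 4.070]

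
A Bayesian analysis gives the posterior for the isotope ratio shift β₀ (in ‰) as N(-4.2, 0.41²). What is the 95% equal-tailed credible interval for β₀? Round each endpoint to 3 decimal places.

[-5.004, -3.396]

The posterior is symmetric, so the 95% equal-tailed interval is β₀ = -4.2 ± z·0.41 with z = 1.960.
Half-width: 1.960 × 0.41 = 0.804.
-4.2 − 0.804 = -5.004; -4.2 + 0.804 = -3.396.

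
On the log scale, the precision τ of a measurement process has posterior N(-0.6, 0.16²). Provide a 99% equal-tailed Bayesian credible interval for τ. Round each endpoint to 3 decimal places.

On the log scale the 99% interval is -0.6 ± 2.576 × 0.16 = [-1.0121, -0.1879].
Exponentiate: [e^-1.0121, e^-0.1879] = [0.363, 0.829].

[0.363, 0.829]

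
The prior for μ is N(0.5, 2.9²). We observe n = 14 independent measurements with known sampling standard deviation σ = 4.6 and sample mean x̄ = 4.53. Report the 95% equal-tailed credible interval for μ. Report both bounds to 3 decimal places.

[1.698, 6.135]

Posterior precision = 1/2.9² + 14/4.6² = 0.1189 + 0.6616 = 0.7805, so posterior SD = 1.1319.
Posterior mean = (0.5/2.9² + 14·4.53/4.6²) / 0.7805 = 3.9161.
Interval: 3.9161 ± 1.960 × 1.1319 → [1.698, 6.135].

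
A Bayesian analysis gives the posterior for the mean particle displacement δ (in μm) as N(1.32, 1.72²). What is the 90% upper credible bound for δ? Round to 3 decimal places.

3.524

Need U with P(δ ≤ U) = 0.90: U = 1.32 + z_{0.1}·1.72.
z = 1.282; U = 1.32 + 1.282 × 1.72 = 3.524.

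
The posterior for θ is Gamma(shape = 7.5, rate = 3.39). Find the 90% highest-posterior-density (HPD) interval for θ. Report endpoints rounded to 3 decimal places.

[0.921, 3.457]

The posterior is unimodal and skewed, so the HPD interval has equal density at both endpoints and is the shortest 90% interval.
Solving f(0.921) = f(3.457) with F(3.457) − F(0.921) = 0.90 gives [0.921, 3.457].
For comparison, the equal-tailed interval is [1.071, 3.687]; the HPD is narrower and shifted toward the mode.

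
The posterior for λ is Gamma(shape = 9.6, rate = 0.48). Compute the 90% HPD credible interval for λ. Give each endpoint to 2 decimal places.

The posterior is unimodal and skewed, so the HPD interval has equal density at both endpoints and is the shortest 90% interval.
Solving f(9.59) = f(30.06) with F(30.06) − F(9.59) = 0.90 gives [9.59, 30.06].
For comparison, the equal-tailed interval is [10.69, 31.66]; the HPD is narrower and shifted toward the mode.

[9.59, 30.06]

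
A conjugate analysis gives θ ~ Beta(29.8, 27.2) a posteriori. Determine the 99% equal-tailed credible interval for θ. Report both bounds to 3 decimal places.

[0.355, 0.688]

Posterior: Beta(29.8, 27.2).
Equal-tailed 99% interval: the 0.005 and 0.995 quantiles of Beta(29.8, 27.2).
Posterior mean ≈ 0.523, SD ≈ 0.066; a Normal approximation gives roughly [0.354, 0.692].
Exact: F⁻¹(0.005) = 0.355; F⁻¹(0.995) = 0.688.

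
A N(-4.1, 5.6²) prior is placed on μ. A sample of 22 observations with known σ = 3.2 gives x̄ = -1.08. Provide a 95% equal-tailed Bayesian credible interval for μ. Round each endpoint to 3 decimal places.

Posterior precision = 1/5.6² + 22/3.2² = 0.0319 + 2.1484 = 2.1803, so posterior SD = 0.6772.
Posterior mean = (-4.1/5.6² + 22·-1.08/3.2²) / 2.1803 = -1.1242.
Interval: -1.1242 ± 1.960 × 0.6772 → [-2.452, 0.203].

[-2.452, 0.203]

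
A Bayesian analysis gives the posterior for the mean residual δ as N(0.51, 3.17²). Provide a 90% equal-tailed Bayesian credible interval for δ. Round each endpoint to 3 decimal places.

The posterior is symmetric, so the 90% equal-tailed interval is δ = 0.51 ± z·3.17 with z = 1.645.
Half-width: 1.645 × 3.17 = 5.214.
0.51 − 5.214 = -4.704; 0.51 + 5.214 = 5.724.

[-4.704, 5.724]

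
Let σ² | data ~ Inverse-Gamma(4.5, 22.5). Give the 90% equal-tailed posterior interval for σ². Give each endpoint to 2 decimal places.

Inverse-Gamma(4.5, 22.5) quantiles: F⁻¹(0.05) and F⁻¹(0.95).
Equivalently, 1/σ² ~ Gamma(4.5, rate = 22.5); invert its 0.95 and 0.05 quantiles.
Posterior mean ≈ 6.43, SD ≈ 4.07; a Normal approximation gives roughly [-0.26, 13.12].
Exact: lower = 2.66; upper = 13.53.

[2.66, 13.53]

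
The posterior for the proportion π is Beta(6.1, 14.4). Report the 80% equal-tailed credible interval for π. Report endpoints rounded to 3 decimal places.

[0.174, 0.430]

Posterior: Beta(6.1, 14.4).
Equal-tailed 80% interval: the 0.1 and 0.9 quantiles of Beta(6.1, 14.4).
Posterior mean ≈ 0.298, SD ≈ 0.099; a Normal approximation gives roughly [0.171, 0.424].
Exact: F⁻¹(0.1) = 0.174; F⁻¹(0.9) = 0.430.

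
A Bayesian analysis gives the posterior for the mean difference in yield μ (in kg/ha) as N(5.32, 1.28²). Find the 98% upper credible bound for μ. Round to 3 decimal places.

Need U with P(μ ≤ U) = 0.98: U = 5.32 + z_{0.02}·1.28.
z = 2.054; U = 5.32 + 2.054 × 1.28 = 7.949.

7.949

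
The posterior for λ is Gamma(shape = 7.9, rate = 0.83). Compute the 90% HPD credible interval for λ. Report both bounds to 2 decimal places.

The posterior is unimodal and skewed, so the HPD interval has equal density at both endpoints and is the shortest 90% interval.
Solving f(4.09) = f(14.75) with F(14.75) − F(4.09) = 0.90 gives [4.09, 14.75].
For comparison, the equal-tailed interval is [4.71, 15.68]; the HPD is narrower and shifted toward the mode.

[4.09, 14.75]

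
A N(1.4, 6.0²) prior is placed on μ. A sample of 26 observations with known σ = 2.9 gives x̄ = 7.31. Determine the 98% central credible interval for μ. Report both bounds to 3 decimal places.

Posterior precision = 1/6.0² + 26/2.9² = 0.0278 + 3.0916 = 3.1193, so posterior SD = 0.5662.
Posterior mean = (1.4/6.0² + 26·7.31/2.9²) / 3.1193 = 7.2574.
Interval: 7.2574 ± 2.326 × 0.5662 → [5.940, 8.575].

[5.940, 8.575]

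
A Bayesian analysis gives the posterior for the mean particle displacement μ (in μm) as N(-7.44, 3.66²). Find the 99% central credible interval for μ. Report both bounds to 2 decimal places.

[-16.87, 1.99]

The posterior is symmetric, so the 99% equal-tailed interval is μ = -7.44 ± z·3.66 with z = 2.576.
Half-width: 2.576 × 3.66 = 9.43.
-7.44 − 9.43 = -16.87; -7.44 + 9.43 = 1.99.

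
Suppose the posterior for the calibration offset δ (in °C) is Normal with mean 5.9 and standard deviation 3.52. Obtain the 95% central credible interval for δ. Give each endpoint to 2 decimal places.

[-1.00, 12.80]

The posterior is symmetric, so the 95% equal-tailed interval is δ = 5.9 ± z·3.52 with z = 1.960.
Half-width: 1.960 × 3.52 = 6.90.
5.9 − 6.90 = -1.00; 5.9 + 6.90 = 12.80.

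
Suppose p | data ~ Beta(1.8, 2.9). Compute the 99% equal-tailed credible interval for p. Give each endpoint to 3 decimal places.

Posterior: Beta(1.8, 2.9).
Equal-tailed 99% interval: the 0.005 and 0.995 quantiles of Beta(1.8, 2.9).
Posterior mean ≈ 0.383, SD ≈ 0.204; a Normal approximation gives roughly [-0.141, 0.907].
Exact: F⁻¹(0.005) = 0.022; F⁻¹(0.995) = 0.889.

[0.022, 0.889]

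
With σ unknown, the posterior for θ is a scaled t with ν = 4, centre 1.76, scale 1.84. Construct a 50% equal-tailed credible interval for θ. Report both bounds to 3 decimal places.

[0.397, 3.123]

The t_4 distribution is symmetric; the 50% interval is 1.76 ± t·1.84 with t_{0.75,4} = 0.741.
Half-width: 0.741 × 1.84 = 1.363.
1.76 − 1.363 = 0.397; 1.76 + 1.363 = 3.123.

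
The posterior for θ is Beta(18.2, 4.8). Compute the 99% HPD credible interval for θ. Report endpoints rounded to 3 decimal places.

[0.560, 0.962]

The posterior is unimodal and skewed, so the HPD interval has equal density at both endpoints and is the shortest 99% interval.
Solving f(0.560) = f(0.962) with F(0.962) − F(0.560) = 0.99 gives [0.560, 0.962].
For comparison, the equal-tailed interval is [0.541, 0.952]; the HPD is narrower and shifted toward the mode.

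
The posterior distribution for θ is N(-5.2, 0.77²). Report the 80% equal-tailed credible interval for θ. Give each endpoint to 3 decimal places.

The posterior is symmetric, so the 80% equal-tailed interval is θ = -5.2 ± z·0.77 with z = 1.282.
Half-width: 1.282 × 0.77 = 0.987.
-5.2 − 0.987 = -6.187; -5.2 + 0.987 = -4.213.

[-6.187, -4.213]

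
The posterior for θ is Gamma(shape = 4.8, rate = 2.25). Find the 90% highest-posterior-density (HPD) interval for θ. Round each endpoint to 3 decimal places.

The posterior is unimodal and skewed, so the HPD interval has equal density at both endpoints and is the shortest 90% interval.
Solving f(0.618) = f(3.590) with F(3.590) − F(0.618) = 0.90 gives [0.618, 3.590].
For comparison, the equal-tailed interval is [0.820, 3.945]; the HPD is narrower and shifted toward the mode.

[0.618, 3.590]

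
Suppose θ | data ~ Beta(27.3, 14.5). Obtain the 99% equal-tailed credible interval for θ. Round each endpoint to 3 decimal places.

Posterior: Beta(27.3, 14.5).
Equal-tailed 99% interval: the 0.005 and 0.995 quantiles of Beta(27.3, 14.5).
Posterior mean ≈ 0.653, SD ≈ 0.073; a Normal approximation gives roughly [0.466, 0.841].
Exact: F⁻¹(0.005) = 0.456; F⁻¹(0.995) = 0.823.

[0.456, 0.823]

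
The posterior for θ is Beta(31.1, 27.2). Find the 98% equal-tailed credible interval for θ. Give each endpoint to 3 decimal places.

Posterior: Beta(31.1, 27.2).
Equal-tailed 98% interval: the 0.01 and 0.99 quantiles of Beta(31.1, 27.2).
Posterior mean ≈ 0.533, SD ≈ 0.065; a Normal approximation gives roughly [0.383, 0.684].
Exact: F⁻¹(0.01) = 0.383; F⁻¹(0.99) = 0.681.

[0.383, 0.681]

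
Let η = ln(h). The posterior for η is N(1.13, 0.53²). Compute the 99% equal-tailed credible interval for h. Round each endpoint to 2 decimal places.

On the log scale the 99% interval is 1.13 ± 2.576 × 0.53 = [-0.2352, 2.4952].
Exponentiate: [e^-0.2352, e^2.4952] = [0.79, 12.12].

[0.79, 12.12]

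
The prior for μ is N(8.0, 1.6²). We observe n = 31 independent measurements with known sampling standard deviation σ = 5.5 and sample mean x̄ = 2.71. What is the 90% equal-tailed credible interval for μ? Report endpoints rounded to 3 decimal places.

Posterior precision = 1/1.6² + 31/5.5² = 0.3906 + 1.0248 = 1.4154, so posterior SD = 0.8405.
Posterior mean = (8.0/1.6² + 31·2.71/5.5²) / 1.4154 = 4.1699.
Interval: 4.1699 ± 1.645 × 0.8405 → [2.787, 5.552].

[2.787, 5.552]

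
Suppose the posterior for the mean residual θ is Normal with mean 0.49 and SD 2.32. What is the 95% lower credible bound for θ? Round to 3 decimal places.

-3.326

Need L with P(θ ≥ L) = 0.95: L = 0.49 − z_{0.05}·2.32.
z = 1.645; L = 0.49 − 1.645 × 2.32 = -3.326.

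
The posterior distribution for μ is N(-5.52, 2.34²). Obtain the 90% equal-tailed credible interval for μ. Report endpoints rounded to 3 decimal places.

The posterior is symmetric, so the 90% equal-tailed interval is μ = -5.52 ± z·2.34 with z = 1.645.
Half-width: 1.645 × 2.34 = 3.849.
-5.52 − 3.849 = -9.369; -5.52 + 3.849 = -1.671.

[-9.369, -1.671]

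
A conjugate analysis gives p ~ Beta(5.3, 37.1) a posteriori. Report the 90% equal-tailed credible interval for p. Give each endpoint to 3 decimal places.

Posterior: Beta(5.3, 37.1).
Equal-tailed 90% interval: the 0.05 and 0.95 quantiles of Beta(5.3, 37.1).
Posterior mean ≈ 0.125, SD ≈ 0.050; a Normal approximation gives roughly [0.042, 0.208].
Exact: F⁻¹(0.05) = 0.054; F⁻¹(0.95) = 0.217.

[0.054, 0.217]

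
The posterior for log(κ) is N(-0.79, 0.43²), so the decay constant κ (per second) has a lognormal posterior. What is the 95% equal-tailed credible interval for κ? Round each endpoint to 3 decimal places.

On the log scale the 95% interval is -0.79 ± 1.960 × 0.43 = [-1.6328, 0.0528].
Exponentiate: [e^-1.6328, e^0.0528] = [0.195, 1.054].

[0.195, 1.054]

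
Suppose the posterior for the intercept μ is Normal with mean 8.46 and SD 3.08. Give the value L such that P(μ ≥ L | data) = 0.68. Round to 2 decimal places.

7.02

Need L with P(μ ≥ L) = 0.68: L = 8.46 − z_{0.32}·3.08.
z = 0.468; L = 8.46 − 0.468 × 3.08 = 7.02.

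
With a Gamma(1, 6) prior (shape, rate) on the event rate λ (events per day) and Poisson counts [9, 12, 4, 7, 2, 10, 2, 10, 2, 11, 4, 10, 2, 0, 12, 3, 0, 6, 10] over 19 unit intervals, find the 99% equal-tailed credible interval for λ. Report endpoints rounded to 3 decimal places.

Posterior: Gamma(1+116, 6+19) = Gamma(117, 25) (shape, rate).
Equal-tailed 99% interval: Gamma(117, 25) quantiles at 0.005 and 0.995.
Posterior mean ≈ 4.680, SD ≈ 0.433; a Normal approximation gives roughly [3.566, 5.794].
Exact: lower = 3.641; upper = 5.869.

[3.641, 5.869]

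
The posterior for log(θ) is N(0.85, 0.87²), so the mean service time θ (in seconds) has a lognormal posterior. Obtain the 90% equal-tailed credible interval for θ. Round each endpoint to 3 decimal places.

[0.559, 9.787]

On the log scale the 90% interval is 0.85 ± 1.645 × 0.87 = [-0.5810, 2.2810].
Exponentiate: [e^-0.5810, e^2.2810] = [0.559, 9.787].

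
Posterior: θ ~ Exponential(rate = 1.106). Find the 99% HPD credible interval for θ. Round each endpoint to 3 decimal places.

[0.000, 4.164]

The exponential density is strictly decreasing on [0, ∞), so the HPD interval is anchored at 0: [0, q] with P(θ ≤ q) = 0.99.
q = −ln(1 − 0.99) / 1.106 = 4.6052 / 1.106 = 4.164.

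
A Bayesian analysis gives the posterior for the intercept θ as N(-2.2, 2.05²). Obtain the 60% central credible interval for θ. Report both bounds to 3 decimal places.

The posterior is symmetric, so the 60% equal-tailed interval is θ = -2.2 ± z·2.05 with z = 0.842.
Half-width: 0.842 × 2.05 = 1.725.
-2.2 − 1.725 = -3.925; -2.2 + 1.725 = -0.475.

[-3.925, -0.475]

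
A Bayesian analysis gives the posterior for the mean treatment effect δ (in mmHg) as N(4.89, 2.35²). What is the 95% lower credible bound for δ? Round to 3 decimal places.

1.025

Need L with P(δ ≥ L) = 0.95: L = 4.89 − z_{0.05}·2.35.
z = 1.645; L = 4.89 − 1.645 × 2.35 = 1.025.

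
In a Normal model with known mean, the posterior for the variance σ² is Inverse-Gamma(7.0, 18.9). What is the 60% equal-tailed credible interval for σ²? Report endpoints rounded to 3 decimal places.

[2.083, 3.993]

Inverse-Gamma(7.0, 18.9) quantiles: F⁻¹(0.2) and F⁻¹(0.8).
Equivalently, 1/σ² ~ Gamma(7.0, rate = 18.9); invert its 0.8 and 0.2 quantiles.
Posterior mean ≈ 3.150, SD ≈ 1.409; a Normal approximation gives roughly [1.964, 4.336].
Exact: lower = 2.083; upper = 3.993.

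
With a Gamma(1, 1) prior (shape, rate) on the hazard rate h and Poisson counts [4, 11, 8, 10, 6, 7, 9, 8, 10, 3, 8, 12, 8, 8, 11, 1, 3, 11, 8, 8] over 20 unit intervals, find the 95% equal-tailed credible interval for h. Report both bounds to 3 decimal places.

[6.265, 8.587]

Posterior: Gamma(1+154, 1+20) = Gamma(155, 21) (shape, rate).
Equal-tailed 95% interval: Gamma(155, 21) quantiles at 0.025 and 0.975.
Posterior mean ≈ 7.381, SD ≈ 0.593; a Normal approximation gives roughly [6.219, 8.543].
Exact: lower = 6.265; upper = 8.587.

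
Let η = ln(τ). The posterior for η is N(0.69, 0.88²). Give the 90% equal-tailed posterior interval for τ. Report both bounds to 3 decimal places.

[0.469, 8.478]

On the log scale the 90% interval is 0.69 ± 1.645 × 0.88 = [-0.7575, 2.1375].
Exponentiate: [e^-0.7575, e^2.1375] = [0.469, 8.478].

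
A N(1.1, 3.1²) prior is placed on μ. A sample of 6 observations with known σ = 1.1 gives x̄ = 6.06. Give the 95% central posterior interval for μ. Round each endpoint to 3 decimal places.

Posterior precision = 1/3.1² + 6/1.1² = 0.1041 + 4.9587 = 5.0627, so posterior SD = 0.4444.
Posterior mean = (1.1/3.1² + 6·6.06/1.1²) / 5.0627 = 5.9581.
Interval: 5.9581 ± 1.960 × 0.4444 → [5.087, 6.829].

[5.087, 6.829]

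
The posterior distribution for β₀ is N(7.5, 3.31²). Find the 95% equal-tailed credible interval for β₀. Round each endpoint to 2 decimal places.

The posterior is symmetric, so the 95% equal-tailed interval is β₀ = 7.5 ± z·3.31 with z = 1.960.
Half-width: 1.960 × 3.31 = 6.49.
7.5 − 6.49 = 1.01; 7.5 + 6.49 = 13.99.

[1.01, 13.99]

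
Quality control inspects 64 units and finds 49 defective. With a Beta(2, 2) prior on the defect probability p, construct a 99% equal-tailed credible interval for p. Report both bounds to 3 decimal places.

[0.604, 0.869]

Posterior: Beta(2+49, 2+15) = Beta(51, 17).
Equal-tailed 99% interval: the 0.005 and 0.995 quantiles of Beta(51, 17).
Posterior mean ≈ 0.750, SD ≈ 0.052; a Normal approximation gives roughly [0.616, 0.884].
Exact: F⁻¹(0.005) = 0.604; F⁻¹(0.995) = 0.869.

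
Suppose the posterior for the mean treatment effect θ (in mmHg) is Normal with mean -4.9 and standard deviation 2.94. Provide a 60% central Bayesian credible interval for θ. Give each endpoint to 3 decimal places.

The posterior is symmetric, so the 60% equal-tailed interval is θ = -4.9 ± z·2.94 with z = 0.842.
Half-width: 0.842 × 2.94 = 2.474.
-4.9 − 2.474 = -7.374; -4.9 + 2.474 = -2.426.

[-7.374, -2.426]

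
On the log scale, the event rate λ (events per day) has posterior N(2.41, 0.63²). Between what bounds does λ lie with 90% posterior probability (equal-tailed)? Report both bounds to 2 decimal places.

On the log scale the 90% interval is 2.41 ± 1.645 × 0.63 = [1.3737, 3.4463].
Exponentiate: [e^1.3737, e^3.4463] = [3.95, 31.38].

[3.95, 31.38]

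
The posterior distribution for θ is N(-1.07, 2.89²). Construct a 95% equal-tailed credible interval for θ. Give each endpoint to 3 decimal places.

The posterior is symmetric, so the 95% equal-tailed interval is θ = -1.07 ± z·2.89 with z = 1.960.
Half-width: 1.960 × 2.89 = 5.664.
-1.07 − 5.664 = -6.734; -1.07 + 5.664 = 4.594.

[-6.734, 4.594]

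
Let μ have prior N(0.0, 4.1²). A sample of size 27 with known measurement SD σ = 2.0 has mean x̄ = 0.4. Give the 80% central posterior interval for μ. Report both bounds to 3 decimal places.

[-0.095, 0.888]

Posterior precision = 1/4.1² + 27/2.0² = 0.0595 + 6.7500 = 6.8095, so posterior SD = 0.3832.
Posterior mean = (0.0/4.1² + 27·0.4/2.0²) / 6.8095 = 0.3965.
Interval: 0.3965 ± 1.282 × 0.3832 → [-0.095, 0.888].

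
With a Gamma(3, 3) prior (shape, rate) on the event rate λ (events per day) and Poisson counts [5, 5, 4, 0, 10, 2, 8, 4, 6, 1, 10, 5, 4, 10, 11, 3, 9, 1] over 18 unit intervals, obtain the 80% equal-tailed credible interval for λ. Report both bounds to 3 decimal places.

[4.207, 5.432]

Posterior: Gamma(3+98, 3+18) = Gamma(101, 21) (shape, rate).
Equal-tailed 80% interval: Gamma(101, 21) quantiles at 0.1 and 0.9.
Posterior mean ≈ 4.810, SD ≈ 0.479; a Normal approximation gives roughly [4.196, 5.423].
Exact: lower = 4.207; upper = 5.432.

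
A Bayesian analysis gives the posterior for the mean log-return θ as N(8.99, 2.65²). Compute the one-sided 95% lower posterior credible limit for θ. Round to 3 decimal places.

Need L with P(θ ≥ L) = 0.95: L = 8.99 − z_{0.05}·2.65.
z = 1.645; L = 8.99 − 1.645 × 2.65 = 4.631.

4.631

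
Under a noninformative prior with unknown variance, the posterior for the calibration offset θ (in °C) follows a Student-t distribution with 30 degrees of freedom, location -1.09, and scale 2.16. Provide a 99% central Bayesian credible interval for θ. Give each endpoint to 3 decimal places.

[-7.030, 4.850]

The t_30 distribution is symmetric; the 99% interval is -1.09 ± t·2.16 with t_{0.995,30} = 2.750.
Half-width: 2.750 × 2.16 = 5.940.
-1.09 − 5.940 = -7.030; -1.09 + 5.940 = 4.850.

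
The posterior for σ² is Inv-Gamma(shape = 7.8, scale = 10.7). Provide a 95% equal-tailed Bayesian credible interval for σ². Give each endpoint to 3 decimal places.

[0.756, 3.219]

Inverse-Gamma(7.8, 10.7) quantiles: F⁻¹(0.025) and F⁻¹(0.975).
Equivalently, 1/σ² ~ Gamma(7.8, rate = 10.7); invert its 0.975 and 0.025 quantiles.
Posterior mean ≈ 1.574, SD ≈ 0.653; a Normal approximation gives roughly [0.293, 2.854].
Exact: lower = 0.756; upper = 3.219.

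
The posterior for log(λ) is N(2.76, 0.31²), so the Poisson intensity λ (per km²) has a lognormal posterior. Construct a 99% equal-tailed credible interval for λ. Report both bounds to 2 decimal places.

[7.11, 35.11]

On the log scale the 99% interval is 2.76 ± 2.576 × 0.31 = [1.9615, 3.5585].
Exponentiate: [e^1.9615, e^3.5585] = [7.11, 35.11].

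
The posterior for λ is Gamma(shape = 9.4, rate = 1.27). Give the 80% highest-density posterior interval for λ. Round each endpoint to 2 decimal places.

[4.08, 10.02]

The posterior is unimodal and skewed, so the HPD interval has equal density at both endpoints and is the shortest 80% interval.
Solving f(4.08) = f(10.02) with F(10.02) − F(4.08) = 0.80 gives [4.08, 10.02].
For comparison, the equal-tailed interval is [4.52, 10.61]; the HPD is narrower and shifted toward the mode.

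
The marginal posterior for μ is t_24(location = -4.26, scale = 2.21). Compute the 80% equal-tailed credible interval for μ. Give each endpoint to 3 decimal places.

The t_24 distribution is symmetric; the 80% interval is -4.26 ± t·2.21 with t_{0.9,24} = 1.318.
Half-width: 1.318 × 2.21 = 2.912.
-4.26 − 2.912 = -7.172; -4.26 + 2.912 = -1.348.

[-7.172, -1.348]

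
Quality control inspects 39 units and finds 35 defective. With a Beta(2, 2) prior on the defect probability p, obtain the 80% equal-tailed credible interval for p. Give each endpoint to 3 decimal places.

Posterior: Beta(2+35, 2+4) = Beta(37, 6).
Equal-tailed 80% interval: the 0.1 and 0.9 quantiles of Beta(37, 6).
Posterior mean ≈ 0.860, SD ≈ 0.052; a Normal approximation gives roughly [0.794, 0.927].
Exact: F⁻¹(0.1) = 0.790; F⁻¹(0.9) = 0.923.

[0.790, 0.923]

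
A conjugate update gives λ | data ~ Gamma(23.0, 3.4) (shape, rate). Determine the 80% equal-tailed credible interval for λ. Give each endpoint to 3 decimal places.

Posterior: Gamma(shape 23.0, rate 3.4).
Equal-tailed 80% interval: Gamma(23.0, 3.4) quantiles at 0.1 and 0.9.
Posterior mean ≈ 6.765, SD ≈ 1.411; a Normal approximation gives roughly [4.957, 8.572].
Exact: lower = 5.032; upper = 8.624.

[5.032, 8.624]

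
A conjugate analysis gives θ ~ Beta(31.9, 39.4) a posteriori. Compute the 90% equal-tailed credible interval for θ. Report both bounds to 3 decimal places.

Posterior: Beta(31.9, 39.4).
Equal-tailed 90% interval: the 0.05 and 0.95 quantiles of Beta(31.9, 39.4).
Posterior mean ≈ 0.447, SD ≈ 0.058; a Normal approximation gives roughly [0.351, 0.544].
Exact: F⁻¹(0.05) = 0.352; F⁻¹(0.95) = 0.545.

[0.352, 0.545]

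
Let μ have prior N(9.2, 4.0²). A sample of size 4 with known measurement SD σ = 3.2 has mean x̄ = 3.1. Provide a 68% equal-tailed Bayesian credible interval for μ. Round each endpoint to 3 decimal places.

[2.464, 5.419]

Posterior precision = 1/4.0² + 4/3.2² = 0.0625 + 0.3906 = 0.4531, so posterior SD = 1.4856.
Posterior mean = (9.2/4.0² + 4·3.1/3.2²) / 0.4531 = 3.9414.
Interval: 3.9414 ± 0.994 × 1.4856 → [2.464, 5.419].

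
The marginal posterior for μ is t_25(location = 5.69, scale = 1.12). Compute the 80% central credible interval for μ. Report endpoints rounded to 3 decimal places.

The t_25 distribution is symmetric; the 80% interval is 5.69 ± t·1.12 with t_{0.9,25} = 1.316.
Half-width: 1.316 × 1.12 = 1.474.
5.69 − 1.474 = 4.216; 5.69 + 1.474 = 7.164.

[4.216, 7.164]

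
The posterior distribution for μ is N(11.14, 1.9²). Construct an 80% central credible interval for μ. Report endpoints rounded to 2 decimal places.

The posterior is symmetric, so the 80% equal-tailed interval is μ = 11.14 ± z·1.9 with z = 1.282.
Half-width: 1.282 × 1.9 = 2.43.
11.14 − 2.43 = 8.71; 11.14 + 2.43 = 13.57.

[8.71, 13.57]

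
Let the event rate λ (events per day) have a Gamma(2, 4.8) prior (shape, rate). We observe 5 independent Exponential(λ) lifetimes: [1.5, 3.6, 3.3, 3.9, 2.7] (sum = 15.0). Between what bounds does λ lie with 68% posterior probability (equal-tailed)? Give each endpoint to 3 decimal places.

Posterior: Gamma(2+5, 4.8+15.0) = Gamma(7, 19.8) (shape, rate).
Equal-tailed 68% interval: Gamma(7, 19.8) quantiles at 0.16 and 0.84.
Posterior mean ≈ 0.354, SD ≈ 0.134; a Normal approximation gives roughly [0.221, 0.486].
Exact: lower = 0.224; upper = 0.483.

[0.224, 0.483]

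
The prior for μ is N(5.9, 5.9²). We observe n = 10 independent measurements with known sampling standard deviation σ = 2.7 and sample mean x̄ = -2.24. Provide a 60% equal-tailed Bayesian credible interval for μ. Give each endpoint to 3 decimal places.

[-2.784, -1.362]

Posterior precision = 1/5.9² + 10/2.7² = 0.0287 + 1.3717 = 1.4005, so posterior SD = 0.8450.
Posterior mean = (5.9/5.9² + 10·-2.24/2.7²) / 1.4005 = -2.0730.
Interval: -2.0730 ± 0.842 × 0.8450 → [-2.784, -1.362].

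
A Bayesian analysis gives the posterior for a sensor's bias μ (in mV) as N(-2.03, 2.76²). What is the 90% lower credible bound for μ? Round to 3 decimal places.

-5.567

Need L with P(μ ≥ L) = 0.90: L = -2.03 − z_{0.1}·2.76.
z = 1.282; L = -2.03 − 1.282 × 2.76 = -5.567.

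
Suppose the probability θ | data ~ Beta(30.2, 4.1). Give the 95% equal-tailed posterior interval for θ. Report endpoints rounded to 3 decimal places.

Posterior: Beta(30.2, 4.1).
Equal-tailed 95% interval: the 0.025 and 0.975 quantiles of Beta(30.2, 4.1).
Posterior mean ≈ 0.880, SD ≈ 0.055; a Normal approximation gives roughly [0.773, 0.987].
Exact: F⁻¹(0.025) = 0.755; F⁻¹(0.975) = 0.965.

[0.755, 0.965]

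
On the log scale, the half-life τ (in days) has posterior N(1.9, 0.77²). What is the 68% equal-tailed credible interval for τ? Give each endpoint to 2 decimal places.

On the log scale the 68% interval is 1.9 ± 0.994 × 0.77 = [1.1343, 2.6657].
Exponentiate: [e^1.1343, e^2.6657] = [3.11, 14.38].

[3.11, 14.38]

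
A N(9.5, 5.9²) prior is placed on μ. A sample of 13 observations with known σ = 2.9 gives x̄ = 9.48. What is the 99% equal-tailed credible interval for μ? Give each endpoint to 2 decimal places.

[7.43, 11.53]

Posterior precision = 1/5.9² + 13/2.9² = 0.0287 + 1.5458 = 1.5745, so posterior SD = 0.7969.
Posterior mean = (9.5/5.9² + 13·9.48/2.9²) / 1.5745 = 9.4804.
Interval: 9.4804 ± 2.576 × 0.7969 → [7.43, 11.53].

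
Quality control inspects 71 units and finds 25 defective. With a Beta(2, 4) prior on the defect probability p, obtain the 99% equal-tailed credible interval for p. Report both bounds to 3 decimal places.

Posterior: Beta(2+25, 4+46) = Beta(27, 50).
Equal-tailed 99% interval: the 0.005 and 0.995 quantiles of Beta(27, 50).
Posterior mean ≈ 0.351, SD ≈ 0.054; a Normal approximation gives roughly [0.211, 0.490].
Exact: F⁻¹(0.005) = 0.220; F⁻¹(0.995) = 0.495.

[0.220, 0.495]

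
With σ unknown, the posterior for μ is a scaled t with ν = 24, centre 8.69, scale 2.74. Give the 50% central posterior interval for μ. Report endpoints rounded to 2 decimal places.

[6.81, 10.57]

The t_24 distribution is symmetric; the 50% interval is 8.69 ± t·2.74 with t_{0.75,24} = 0.685.
Half-width: 0.685 × 2.74 = 1.88.
8.69 − 1.88 = 6.81; 8.69 + 1.88 = 10.57.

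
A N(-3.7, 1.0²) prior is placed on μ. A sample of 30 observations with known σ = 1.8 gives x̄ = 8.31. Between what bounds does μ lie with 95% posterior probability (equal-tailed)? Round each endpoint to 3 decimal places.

Posterior precision = 1/1.0² + 30/1.8² = 1.0000 + 9.2593 = 10.2593, so posterior SD = 0.3122.
Posterior mean = (-3.7/1.0² + 30·8.31/1.8²) / 10.2593 = 7.1394.
Interval: 7.1394 ± 1.960 × 0.3122 → [6.527, 7.751].

[6.527, 7.751]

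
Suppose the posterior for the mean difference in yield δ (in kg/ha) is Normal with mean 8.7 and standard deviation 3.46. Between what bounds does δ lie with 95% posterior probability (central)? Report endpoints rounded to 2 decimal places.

[1.92, 15.48]

The posterior is symmetric, so the 95% equal-tailed interval is δ = 8.7 ± z·3.46 with z = 1.960.
Half-width: 1.960 × 3.46 = 6.78.
8.7 − 6.78 = 1.92; 8.7 + 6.78 = 15.48.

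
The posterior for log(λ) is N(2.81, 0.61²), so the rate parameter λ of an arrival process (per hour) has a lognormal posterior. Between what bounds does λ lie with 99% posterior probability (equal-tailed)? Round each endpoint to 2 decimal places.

[3.45, 79.94]

On the log scale the 99% interval is 2.81 ± 2.576 × 0.61 = [1.2387, 4.3813].
Exponentiate: [e^1.2387, e^4.3813] = [3.45, 79.94].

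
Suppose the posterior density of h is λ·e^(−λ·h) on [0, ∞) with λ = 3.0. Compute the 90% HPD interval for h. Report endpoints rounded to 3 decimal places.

[0.000, 0.768]

The exponential density is strictly decreasing on [0, ∞), so the HPD interval is anchored at 0: [0, q] with P(h ≤ q) = 0.90.
q = −ln(1 − 0.90) / 3.0 = 2.3026 / 3.0 = 0.768.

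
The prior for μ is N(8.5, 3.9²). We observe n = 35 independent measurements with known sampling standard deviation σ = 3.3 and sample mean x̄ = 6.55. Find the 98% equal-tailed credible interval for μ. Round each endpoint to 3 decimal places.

[5.305, 7.874]

Posterior precision = 1/3.9² + 35/3.3² = 0.0657 + 3.2140 = 3.2797, so posterior SD = 0.5522.
Posterior mean = (8.5/3.9² + 35·6.55/3.3²) / 3.2797 = 6.5891.
Interval: 6.5891 ± 2.326 × 0.5522 → [5.305, 7.874].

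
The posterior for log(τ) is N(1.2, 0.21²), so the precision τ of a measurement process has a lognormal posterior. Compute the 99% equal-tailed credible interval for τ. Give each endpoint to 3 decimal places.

[1.933, 5.703]

On the log scale the 99% interval is 1.2 ± 2.576 × 0.21 = [0.6591, 1.7409].
Exponentiate: [e^0.6591, e^1.7409] = [1.933, 5.703].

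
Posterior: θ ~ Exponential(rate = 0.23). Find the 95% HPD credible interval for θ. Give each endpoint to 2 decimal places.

[0.00, 13.02]

The exponential density is strictly decreasing on [0, ∞), so the HPD interval is anchored at 0: [0, q] with P(θ ≤ q) = 0.95.
q = −ln(1 − 0.95) / 0.23 = 2.9957 / 0.23 = 13.02.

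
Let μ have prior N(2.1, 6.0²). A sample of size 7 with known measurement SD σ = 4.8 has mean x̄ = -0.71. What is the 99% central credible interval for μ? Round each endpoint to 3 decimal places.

Posterior precision = 1/6.0² + 7/4.8² = 0.0278 + 0.3038 = 0.3316, so posterior SD = 1.7366.
Posterior mean = (2.1/6.0² + 7·-0.71/4.8²) / 0.3316 = -0.4746.
Interval: -0.4746 ± 2.576 × 1.7366 → [-4.948, 3.999].

[-4.948, 3.999]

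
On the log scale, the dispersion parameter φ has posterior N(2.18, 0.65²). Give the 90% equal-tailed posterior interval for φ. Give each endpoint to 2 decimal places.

On the log scale the 90% interval is 2.18 ± 1.645 × 0.65 = [1.1108, 3.2492].
Exponentiate: [e^1.1108, e^3.2492] = [3.04, 25.77].

[3.04, 25.77]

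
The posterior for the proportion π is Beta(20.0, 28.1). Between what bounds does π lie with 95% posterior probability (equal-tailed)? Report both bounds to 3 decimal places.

[0.282, 0.556]

Posterior: Beta(20.0, 28.1).
Equal-tailed 95% interval: the 0.025 and 0.975 quantiles of Beta(20.0, 28.1).
Posterior mean ≈ 0.416, SD ≈ 0.070; a Normal approximation gives roughly [0.278, 0.554].
Exact: F⁻¹(0.025) = 0.282; F⁻¹(0.975) = 0.556.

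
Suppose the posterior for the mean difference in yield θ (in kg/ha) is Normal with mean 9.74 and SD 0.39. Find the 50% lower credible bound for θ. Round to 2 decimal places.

9.74

Need L with P(θ ≥ L) = 0.50: L = 9.74 − z_{0.5}·0.39.
z = 0.000; L = 9.74 − 0.000 × 0.39 = 9.74.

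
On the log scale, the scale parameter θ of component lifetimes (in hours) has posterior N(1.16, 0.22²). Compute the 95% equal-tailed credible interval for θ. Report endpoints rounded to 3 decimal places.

[2.073, 4.910]

On the log scale the 95% interval is 1.16 ± 1.960 × 0.22 = [0.7288, 1.5912].
Exponentiate: [e^0.7288, e^1.5912] = [2.073, 4.910].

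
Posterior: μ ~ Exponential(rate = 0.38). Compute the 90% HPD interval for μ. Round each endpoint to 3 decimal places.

The exponential density is strictly decreasing on [0, ∞), so the HPD interval is anchored at 0: [0, q] with P(μ ≤ q) = 0.90.
q = −ln(1 − 0.90) / 0.38 = 2.3026 / 0.38 = 6.059.

[0.000, 6.059]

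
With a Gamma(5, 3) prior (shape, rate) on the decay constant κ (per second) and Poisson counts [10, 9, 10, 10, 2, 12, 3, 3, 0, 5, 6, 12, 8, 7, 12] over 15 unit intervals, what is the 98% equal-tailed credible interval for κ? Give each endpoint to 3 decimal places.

[5.036, 7.794]

Posterior: Gamma(5+109, 3+15) = Gamma(114, 18) (shape, rate).
Equal-tailed 98% interval: Gamma(114, 18) quantiles at 0.01 and 0.99.
Posterior mean ≈ 6.333, SD ≈ 0.593; a Normal approximation gives roughly [4.953, 7.713].
Exact: lower = 5.036; upper = 7.794.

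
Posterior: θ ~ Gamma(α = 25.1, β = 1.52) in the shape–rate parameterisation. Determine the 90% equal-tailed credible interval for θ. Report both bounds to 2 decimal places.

[11.49, 22.28]

Posterior: Gamma(shape 25.1, rate 1.52).
Equal-tailed 90% interval: Gamma(25.1, 1.52) quantiles at 0.05 and 0.95.
Posterior mean ≈ 16.51, SD ≈ 3.30; a Normal approximation gives roughly [11.09, 21.93].
Exact: lower = 11.49; upper = 22.28.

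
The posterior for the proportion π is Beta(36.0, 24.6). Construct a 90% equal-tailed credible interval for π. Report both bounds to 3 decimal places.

[0.489, 0.695]

Posterior: Beta(36.0, 24.6).
Equal-tailed 90% interval: the 0.05 and 0.95 quantiles of Beta(36.0, 24.6).
Posterior mean ≈ 0.594, SD ≈ 0.063; a Normal approximation gives roughly [0.491, 0.697].
Exact: F⁻¹(0.05) = 0.489; F⁻¹(0.95) = 0.695.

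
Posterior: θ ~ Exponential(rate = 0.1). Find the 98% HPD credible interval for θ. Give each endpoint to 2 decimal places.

The exponential density is strictly decreasing on [0, ∞), so the HPD interval is anchored at 0: [0, q] with P(θ ≤ q) = 0.98.
q = −ln(1 − 0.98) / 0.1 = 3.9120 / 0.1 = 39.12.

[0.00, 39.12]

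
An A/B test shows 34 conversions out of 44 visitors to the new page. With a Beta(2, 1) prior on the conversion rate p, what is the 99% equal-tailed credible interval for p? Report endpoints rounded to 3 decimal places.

Posterior: Beta(2+34, 1+10) = Beta(36, 11).
Equal-tailed 99% interval: the 0.005 and 0.995 quantiles of Beta(36, 11).
Posterior mean ≈ 0.766, SD ≈ 0.061; a Normal approximation gives roughly [0.609, 0.923].
Exact: F⁻¹(0.005) = 0.591; F⁻¹(0.995) = 0.900.

[0.591, 0.900]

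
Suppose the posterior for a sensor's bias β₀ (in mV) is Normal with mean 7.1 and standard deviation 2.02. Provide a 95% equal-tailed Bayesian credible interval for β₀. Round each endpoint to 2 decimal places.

The posterior is symmetric, so the 95% equal-tailed interval is β₀ = 7.1 ± z·2.02 with z = 1.960.
Half-width: 1.960 × 2.02 = 3.96.
7.1 − 3.96 = 3.14; 7.1 + 3.96 = 11.06.

[3.14, 11.06]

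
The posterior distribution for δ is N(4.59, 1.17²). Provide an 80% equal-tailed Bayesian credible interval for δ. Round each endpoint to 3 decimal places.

[3.091, 6.089]

The posterior is symmetric, so the 80% equal-tailed interval is δ = 4.59 ± z·1.17 with z = 1.282.
Half-width: 1.282 × 1.17 = 1.499.
4.59 − 1.499 = 3.091; 4.59 + 1.499 = 6.089.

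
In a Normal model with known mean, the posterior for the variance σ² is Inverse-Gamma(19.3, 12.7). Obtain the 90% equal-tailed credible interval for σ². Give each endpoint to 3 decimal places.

[0.470, 1.001]

Inverse-Gamma(19.3, 12.7) quantiles: F⁻¹(0.05) and F⁻¹(0.95).
Equivalently, 1/σ² ~ Gamma(19.3, rate = 12.7); invert its 0.95 and 0.05 quantiles.
Posterior mean ≈ 0.694, SD ≈ 0.167; a Normal approximation gives roughly [0.420, 0.968].
Exact: lower = 0.470; upper = 1.001.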